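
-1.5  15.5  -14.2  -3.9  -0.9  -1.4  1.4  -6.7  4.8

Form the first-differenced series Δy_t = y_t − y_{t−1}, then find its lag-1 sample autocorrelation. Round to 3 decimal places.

-0.593

First differences Δy: 17.0, -29.7, 10.3, 3.0, -0.5, 2.8, -8.1, 11.5
Mean of differences = 0.7875
Numerator Σ(Δy_t−Δȳ)(Δy_{t+1}−Δȳ) = -881.7777
Denominator Σ(Δy_t−Δȳ)² = 1487.1688
r_1(Δy) = -881.7777 / 1487.1688 = -0.593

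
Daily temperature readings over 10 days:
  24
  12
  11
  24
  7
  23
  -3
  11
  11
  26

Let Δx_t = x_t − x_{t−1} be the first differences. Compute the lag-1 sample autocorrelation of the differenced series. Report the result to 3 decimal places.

-0.651

First differences Δx: -12, -1, 13, -17, 16, -26, 14, 0, 15
Mean of differences = 0.2222
Numerator Σ(Δx_t−Δx̄)(Δx_{t+1}−Δx̄) = -1273.8272
Denominator Σ(Δx_t−Δx̄)² = 1955.5556
r_1(Δx) = -1273.8272 / 1955.5556 = -0.651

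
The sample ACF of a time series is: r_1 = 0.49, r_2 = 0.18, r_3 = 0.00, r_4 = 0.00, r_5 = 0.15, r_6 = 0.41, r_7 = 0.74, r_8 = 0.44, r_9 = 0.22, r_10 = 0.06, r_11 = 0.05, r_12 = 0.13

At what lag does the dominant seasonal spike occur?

The largest autocorrelation is r_7 = 0.74; the remaining lags stay at or below 0.49. The elevated value at lag 1 (0.49), dropping to 0.18 at lag 2, reflects decaying short-term dependence rather than seasonality.
The dominant spike at lag 7 indicates a seasonal period of 7.

7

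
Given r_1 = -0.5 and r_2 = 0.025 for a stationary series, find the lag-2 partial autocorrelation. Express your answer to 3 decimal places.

φ_{22} = (r_2 − r_1²) / (1 − r_1²)
r_1² = (-0.5)² = 0.25
Numerator = 0.025 − 0.2500 = -0.2250; denominator = 1 − 0.2500 = 0.7500
φ_{22} = -0.2250 / 0.7500 = -0.300

-0.300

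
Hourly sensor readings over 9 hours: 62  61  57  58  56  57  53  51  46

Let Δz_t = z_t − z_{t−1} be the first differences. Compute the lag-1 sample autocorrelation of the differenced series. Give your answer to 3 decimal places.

-0.389

First differences Δz: -1, -4, 1, -2, 1, -4, -2, -5
Mean of differences = -2.0000
Numerator Σ(Δz_t−Δz̄)(Δz_{t+1}−Δz̄) = -14.0000
Denominator Σ(Δz_t−Δz̄)² = 36.0000
r_1(Δz) = -14.0000 / 36.0000 = -0.389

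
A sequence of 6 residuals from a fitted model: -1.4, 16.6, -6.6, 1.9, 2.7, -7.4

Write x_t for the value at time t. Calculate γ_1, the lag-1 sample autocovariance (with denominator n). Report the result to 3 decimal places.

Mean x̄ = (-1.4 + 16.6 − 6.6 + 1.9 + 2.7 − 7.4)/6 = 0.9667
Deviations: -2.3667, 15.6333, -7.5667, 0.9333, 1.7333, -8.3667
Σ_{t=1}^{5}(x_t−x̄)(x_{t+1}−x̄) = -175.2378
γ_1 = -175.2378 / 6 = -29.206

-29.206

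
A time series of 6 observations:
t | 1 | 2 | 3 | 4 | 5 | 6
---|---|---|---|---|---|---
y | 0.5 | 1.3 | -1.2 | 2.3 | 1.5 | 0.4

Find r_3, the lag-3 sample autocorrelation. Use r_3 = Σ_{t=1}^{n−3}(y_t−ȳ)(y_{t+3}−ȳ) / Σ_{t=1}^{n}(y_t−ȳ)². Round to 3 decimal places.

Mean ȳ = (0.5 + 1.3 − 1.2 + 2.3 + 1.5 + 0.4)/6 = 0.8000
Deviations from mean: -0.3000, 0.5000, -2.0000, 1.5000, 0.7000, -0.4000
Σ(y_t−ȳ)(y_{t+3}−ȳ) = (-0.4500) + (0.3500) + (0.8000) = 0.7000
Denominator Σ(y_t−ȳ)² = 7.2400
r_3 = 0.7000 / 7.2400 = 0.097

0.097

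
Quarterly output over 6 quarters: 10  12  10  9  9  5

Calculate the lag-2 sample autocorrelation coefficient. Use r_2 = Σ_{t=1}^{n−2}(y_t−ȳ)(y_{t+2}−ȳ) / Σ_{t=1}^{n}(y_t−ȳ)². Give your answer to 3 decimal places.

Mean ȳ = (10 + 12 + 10 + 9 + 9 + 5)/6 = 9.1667
Deviations from mean: 0.8333, 2.8333, 0.8333, -0.1667, -0.1667, -4.1667
Σ(y_t−ȳ)(y_{t+2}−ȳ) = (0.6944) + (-0.4722) + (-0.1389) + (0.6944) = 0.7778
Denominator Σ(y_t−ȳ)² = 26.8333
r_2 = 0.7778 / 26.8333 = 0.029

0.029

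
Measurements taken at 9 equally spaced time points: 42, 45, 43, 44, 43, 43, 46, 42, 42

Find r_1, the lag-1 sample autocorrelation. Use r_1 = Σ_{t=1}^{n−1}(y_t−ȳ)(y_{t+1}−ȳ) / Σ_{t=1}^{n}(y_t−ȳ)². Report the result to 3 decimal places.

Mean ȳ = (42 + 45 + 43 + 44 + 43 + 43 + 46 + 42 + 42)/9 = 43.3333
Numerator Σ_{t=1}^{8}(y_t−ȳ)(y_{t+1}−ȳ) = -5.7778
Denominator Σ(y_t−ȳ)² = 16.0000
r_1 = -5.7778 / 16.0000 = -0.361

-0.361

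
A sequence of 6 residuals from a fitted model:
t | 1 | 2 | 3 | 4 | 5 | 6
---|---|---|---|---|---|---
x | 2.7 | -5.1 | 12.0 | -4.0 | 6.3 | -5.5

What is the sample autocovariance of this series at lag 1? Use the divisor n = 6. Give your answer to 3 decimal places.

Mean x̄ = (2.7 − 5.1 + 12.0 − 4.0 + 6.3 − 5.5)/6 = 1.0667
Σ_{t=1}^{5}(x_t−x̄)(x_{t+1}−x̄) = -193.7711
γ_1 = -193.7711 / 6 = -32.295

-32.295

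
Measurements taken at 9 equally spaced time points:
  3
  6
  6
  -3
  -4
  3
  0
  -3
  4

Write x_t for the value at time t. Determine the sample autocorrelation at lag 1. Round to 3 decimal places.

0.125

Mean x̄ = (3 + 6 + 6 − 3 − 4 + 3 + 0 − 3 + 4)/9 = 1.3333
Numerator Σ_{t=1}^{8}(x_t−x̄)(x_{t+1}−x̄) = 15.5556
Denominator Σ(x_t−x̄)² = 124.0000
r_1 = 15.5556 / 124.0000 = 0.125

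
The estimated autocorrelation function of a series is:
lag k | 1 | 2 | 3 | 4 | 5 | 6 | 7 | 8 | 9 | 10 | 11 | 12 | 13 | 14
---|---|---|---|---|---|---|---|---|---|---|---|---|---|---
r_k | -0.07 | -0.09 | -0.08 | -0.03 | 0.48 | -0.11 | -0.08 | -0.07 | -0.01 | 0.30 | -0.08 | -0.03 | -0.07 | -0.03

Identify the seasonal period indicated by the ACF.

The largest autocorrelation is r_5 = 0.48, with a weaker echo at lag 10 (0.30); the remaining lags stay at or below -0.01.
The dominant spike at lag 5 indicates a seasonal period of 5.

5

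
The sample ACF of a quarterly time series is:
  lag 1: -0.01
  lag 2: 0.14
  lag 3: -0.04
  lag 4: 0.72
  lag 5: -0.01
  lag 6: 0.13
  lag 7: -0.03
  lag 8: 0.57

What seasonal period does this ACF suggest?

The largest autocorrelation is r_4 = 0.72, with a weaker echo at lag 8 (0.57); the remaining lags stay at or below 0.14.
The dominant spike at lag 4 indicates a seasonal period of 4.

4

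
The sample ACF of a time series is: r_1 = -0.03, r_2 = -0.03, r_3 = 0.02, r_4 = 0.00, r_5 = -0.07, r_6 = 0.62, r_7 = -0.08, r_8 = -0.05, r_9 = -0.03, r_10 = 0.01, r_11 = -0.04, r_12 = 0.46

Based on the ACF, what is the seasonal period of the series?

6

The largest autocorrelation is r_6 = 0.62, with a weaker echo at lag 12 (0.46); the remaining lags stay at or below 0.02.
The dominant spike at lag 6 indicates a seasonal period of 6.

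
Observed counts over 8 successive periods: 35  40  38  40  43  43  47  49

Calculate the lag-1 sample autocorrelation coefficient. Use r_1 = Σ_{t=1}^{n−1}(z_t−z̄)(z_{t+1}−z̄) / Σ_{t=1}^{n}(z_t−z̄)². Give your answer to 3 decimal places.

Mean z̄ = (35 + 40 + 38 + 40 + 43 + 43 + 47 + 49)/8 = 41.8750
Σ(z_t−z̄)(z_{t+1}−z̄) = (12.8906) + (7.2656) + (7.2656) + (-2.1094) + (1.2656) + (5.7656) + (36.5156) = 68.8594
Denominator Σ(z_t−z̄)² = 148.8750
r_1 = 68.8594 / 148.8750 = 0.463

0.463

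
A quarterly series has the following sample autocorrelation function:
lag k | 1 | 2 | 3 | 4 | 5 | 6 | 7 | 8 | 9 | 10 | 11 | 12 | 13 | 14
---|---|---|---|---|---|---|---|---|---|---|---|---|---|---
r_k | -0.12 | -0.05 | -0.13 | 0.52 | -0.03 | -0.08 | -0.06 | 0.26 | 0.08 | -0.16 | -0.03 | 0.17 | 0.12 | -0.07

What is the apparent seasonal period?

The largest autocorrelation is r_4 = 0.52, with weaker echoes at lags 8 (0.26) and 12 (0.17); the remaining lags stay at or below 0.12.
The dominant spike at lag 4 indicates a seasonal period of 4.

4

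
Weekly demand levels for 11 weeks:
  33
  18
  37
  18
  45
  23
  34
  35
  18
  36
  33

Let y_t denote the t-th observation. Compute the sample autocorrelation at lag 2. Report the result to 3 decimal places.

Mean ȳ = (33 + 18 + 37 + 18 + 45 + 23 + 34 + 35 + 18 + 36 + 33)/11 = 30.0000
Numerator Σ_{t=1}^{9}(y_t−ȳ)(y_{t+2}−ȳ) = 325.0000
Denominator Σ(y_t−ȳ)² = 850.0000
r_2 = 325.0000 / 850.0000 = 0.382

0.382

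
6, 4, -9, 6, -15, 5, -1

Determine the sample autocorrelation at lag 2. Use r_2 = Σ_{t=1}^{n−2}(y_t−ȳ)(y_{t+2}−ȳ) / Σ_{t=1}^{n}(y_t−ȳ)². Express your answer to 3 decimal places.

0.333

Mean ȳ = (6 + 4 − 9 + 6 − 15 + 5 − 1)/7 = -0.5714
Deviations from mean: 6.5714, 4.5714, -8.4286, 6.5714, -14.4286, 5.5714, -0.4286
Σ(y_t−ȳ)(y_{t+2}−ȳ) = (-55.3878) + (30.0408) + (121.6122) + (36.6122) + (6.1837) = 139.0612
Denominator Σ(y_t−ȳ)² = 417.7143
r_2 = 139.0612 / 417.7143 = 0.333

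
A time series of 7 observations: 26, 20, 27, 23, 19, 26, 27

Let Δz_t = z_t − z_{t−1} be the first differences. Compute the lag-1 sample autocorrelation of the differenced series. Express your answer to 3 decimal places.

First differences Δz: -6, 7, -4, -4, 7, 1
Mean of differences = 0.1667
Numerator Σ(Δz_t−Δz̄)(Δz_{t+1}−Δz̄) = -76.0278
Denominator Σ(Δz_t−Δz̄)² = 166.8333
r_1(Δz) = -76.0278 / 166.8333 = -0.456

-0.456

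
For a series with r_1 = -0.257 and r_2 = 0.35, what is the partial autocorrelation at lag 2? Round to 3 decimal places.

φ_{22} = (r_2 − r_1²) / (1 − r_1²)
r_1² = (-0.257)² = 0.066049
Numerator = 0.35 − 0.0660 = 0.2840; denominator = 1 − 0.0660 = 0.9340
φ_{22} = 0.2840 / 0.9340 = 0.304

0.304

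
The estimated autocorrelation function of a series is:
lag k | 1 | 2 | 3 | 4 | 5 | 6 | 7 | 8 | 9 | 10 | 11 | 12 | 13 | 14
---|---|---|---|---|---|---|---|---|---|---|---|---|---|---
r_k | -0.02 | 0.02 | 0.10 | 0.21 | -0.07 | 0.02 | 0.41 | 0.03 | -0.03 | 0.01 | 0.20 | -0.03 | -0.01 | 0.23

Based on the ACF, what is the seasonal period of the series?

The largest autocorrelation is r_7 = 0.41, with a weaker echo at lag 14 (0.23); the remaining lags stay at or below 0.21.
The dominant spike at lag 7 indicates a seasonal period of 7.

7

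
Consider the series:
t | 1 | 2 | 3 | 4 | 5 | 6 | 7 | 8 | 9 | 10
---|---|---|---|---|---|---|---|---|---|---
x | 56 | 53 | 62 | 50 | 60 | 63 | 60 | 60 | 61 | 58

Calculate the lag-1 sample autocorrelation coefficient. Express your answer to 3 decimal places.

-0.192

Mean x̄ = (56 + 53 + 62 + 50 + 60 + 63 + 60 + 60 + 61 + 58)/10 = 58.3000
Numerator Σ_{t=1}^{9}(x_t−x̄)(x_{t+1}−x̄) = -29.5900
Denominator Σ(x_t−x̄)² = 154.1000
r_1 = -29.5900 / 154.1000 = -0.192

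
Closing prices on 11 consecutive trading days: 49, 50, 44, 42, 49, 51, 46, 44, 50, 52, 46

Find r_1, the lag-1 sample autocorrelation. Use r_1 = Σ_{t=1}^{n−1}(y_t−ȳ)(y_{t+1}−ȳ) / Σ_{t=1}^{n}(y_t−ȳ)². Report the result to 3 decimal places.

0.064

Mean ȳ = (49 + 50 + 44 + 42 + 49 + 51 + 46 + 44 + 50 + 52 + 46)/11 = 47.5455
Numerator Σ_{t=1}^{10}(y_t−ȳ)(y_{t+1}−ȳ) = 6.9752
Denominator Σ(y_t−ȳ)² = 108.7273
r_1 = 6.9752 / 108.7273 = 0.064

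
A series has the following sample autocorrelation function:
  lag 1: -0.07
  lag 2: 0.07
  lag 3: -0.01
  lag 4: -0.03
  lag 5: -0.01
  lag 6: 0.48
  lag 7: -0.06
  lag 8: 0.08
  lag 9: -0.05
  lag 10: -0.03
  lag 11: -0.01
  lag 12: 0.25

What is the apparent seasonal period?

6

The largest autocorrelation is r_6 = 0.48, with a weaker echo at lag 12 (0.25); the remaining lags stay at or below 0.08.
The dominant spike at lag 6 indicates a seasonal period of 6.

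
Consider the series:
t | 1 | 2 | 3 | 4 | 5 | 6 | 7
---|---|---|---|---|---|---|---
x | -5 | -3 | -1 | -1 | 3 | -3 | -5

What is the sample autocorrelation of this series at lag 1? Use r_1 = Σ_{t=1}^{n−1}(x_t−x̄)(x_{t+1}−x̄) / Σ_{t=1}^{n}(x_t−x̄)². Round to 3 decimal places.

Mean x̄ = (-5 − 3 − 1 − 1 + 3 − 3 − 5)/7 = -2.1429
Deviations from mean: -2.8571, -0.8571, 1.1429, 1.1429, 5.1429, -0.8571, -2.8571
Σ(x_t−x̄)(x_{t+1}−x̄) = (2.4490) + (-0.9796) + (1.3061) + (5.8776) + (-4.4082) + (2.4490) = 6.6939
Denominator Σ(x_t−x̄)² = 46.8571
r_1 = 6.6939 / 46.8571 = 0.143

0.143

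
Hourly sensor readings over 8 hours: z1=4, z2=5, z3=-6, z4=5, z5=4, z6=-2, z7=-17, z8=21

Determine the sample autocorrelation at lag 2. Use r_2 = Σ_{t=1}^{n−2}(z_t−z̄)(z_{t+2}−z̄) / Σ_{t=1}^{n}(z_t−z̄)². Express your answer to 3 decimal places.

-0.182

Mean z̄ = (4 + 5 − 6 + 5 + 4 − 2 − 17 + 21)/8 = 1.7500
Deviations from mean: 2.2500, 3.2500, -7.7500, 3.2500, 2.2500, -3.7500, -18.7500, 19.2500
Numerator Σ_{t=1}^{6}(z_t−z̄)(z_{t+2}−z̄) = -150.8750
Denominator Σ(z_t−z̄)² = 827.5000
r_2 = -150.8750 / 827.5000 = -0.182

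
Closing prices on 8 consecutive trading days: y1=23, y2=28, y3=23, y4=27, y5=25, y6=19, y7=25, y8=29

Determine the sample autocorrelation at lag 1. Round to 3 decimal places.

-0.225

Mean ȳ = (23 + 28 + 23 + 27 + 25 + 19 + 25 + 29)/8 = 24.8750
Deviations from mean: -1.8750, 3.1250, -1.8750, 2.1250, 0.1250, -5.8750, 0.1250, 4.1250
Numerator Σ_{t=1}^{7}(y_t−ȳ)(y_{t+1}−ȳ) = -16.3906
Denominator Σ(y_t−ȳ)² = 72.8750
r_1 = -16.3906 / 72.8750 = -0.225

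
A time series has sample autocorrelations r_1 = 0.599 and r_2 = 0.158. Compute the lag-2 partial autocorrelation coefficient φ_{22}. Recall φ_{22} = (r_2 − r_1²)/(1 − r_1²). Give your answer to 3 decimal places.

-0.313

φ_{22} = (r_2 − r_1²) / (1 − r_1²)
r_1² = (0.599)² = 0.358801
Numerator = 0.158 − 0.3588 = -0.2008; denominator = 1 − 0.3588 = 0.6412
φ_{22} = -0.2008 / 0.6412 = -0.313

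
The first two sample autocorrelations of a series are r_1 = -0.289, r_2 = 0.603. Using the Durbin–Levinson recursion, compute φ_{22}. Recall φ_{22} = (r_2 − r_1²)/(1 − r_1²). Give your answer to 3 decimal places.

0.567

φ_{22} = (r_2 − r_1²) / (1 − r_1²)
r_1² = (-0.289)² = 0.083521
Numerator = 0.603 − 0.0835 = 0.5195; denominator = 1 − 0.0835 = 0.9165
φ_{22} = 0.5195 / 0.9165 = 0.567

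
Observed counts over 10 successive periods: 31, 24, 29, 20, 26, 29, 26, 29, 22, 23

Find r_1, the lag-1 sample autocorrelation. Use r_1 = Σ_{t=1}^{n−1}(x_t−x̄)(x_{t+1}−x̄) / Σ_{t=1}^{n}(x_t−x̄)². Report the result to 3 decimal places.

Mean x̄ = (31 + 24 + 29 + 20 + 26 + 29 + 26 + 29 + 22 + 23)/10 = 25.9000
Numerator Σ_{t=1}^{9}(x_t−x̄)(x_{t+1}−x̄) = -34.3100
Denominator Σ(x_t−x̄)² = 116.9000
r_1 = -34.3100 / 116.9000 = -0.293

-0.293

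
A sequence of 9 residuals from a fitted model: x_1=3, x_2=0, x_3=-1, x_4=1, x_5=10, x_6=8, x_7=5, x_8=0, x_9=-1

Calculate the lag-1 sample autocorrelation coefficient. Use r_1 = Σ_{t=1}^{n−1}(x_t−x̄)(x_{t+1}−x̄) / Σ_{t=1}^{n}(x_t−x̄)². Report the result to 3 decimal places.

Mean x̄ = (3 + 0 − 1 + 1 + 10 + 8 + 5 + 0 − 1)/9 = 2.7778
Numerator Σ_{t=1}^{8}(x_t−x̄)(x_{t+1}−x̄) = 57.3951
Denominator Σ(x_t−x̄)² = 131.5556
r_1 = 57.3951 / 131.5556 = 0.436

0.436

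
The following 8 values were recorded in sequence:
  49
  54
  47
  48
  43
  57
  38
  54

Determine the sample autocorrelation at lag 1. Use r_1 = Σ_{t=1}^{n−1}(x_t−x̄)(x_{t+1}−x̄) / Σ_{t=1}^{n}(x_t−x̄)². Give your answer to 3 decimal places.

Mean x̄ = (49 + 54 + 47 + 48 + 43 + 57 + 38 + 54)/8 = 48.7500
Deviations from mean: 0.2500, 5.2500, -1.7500, -0.7500, -5.7500, 8.2500, -10.7500, 5.2500
Numerator Σ_{t=1}^{7}(x_t−x̄)(x_{t+1}−x̄) = -194.8125
Denominator Σ(x_t−x̄)² = 275.5000
r_1 = -194.8125 / 275.5000 = -0.707

-0.707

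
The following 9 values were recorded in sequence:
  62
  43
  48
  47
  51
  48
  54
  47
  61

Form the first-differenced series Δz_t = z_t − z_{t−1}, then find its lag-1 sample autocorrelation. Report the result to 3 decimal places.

First differences Δz: -19, 5, -1, 4, -3, 6, -7, 14
Mean of differences = -0.1250
Numerator Σ(Δz_t−Δz̄)(Δz_{t+1}−Δz̄) = -273.5156
Denominator Σ(Δz_t−Δz̄)² = 692.8750
r_1(Δz) = -273.5156 / 692.8750 = -0.395

-0.395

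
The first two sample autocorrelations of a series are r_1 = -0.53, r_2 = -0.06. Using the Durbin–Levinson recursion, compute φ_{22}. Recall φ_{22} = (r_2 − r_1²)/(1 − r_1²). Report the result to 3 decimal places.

φ_{22} = (r_2 − r_1²) / (1 − r_1²)
r_1² = (-0.53)² = 0.2809
Numerator = -0.06 − 0.2809 = -0.3409; denominator = 1 − 0.2809 = 0.7191
φ_{22} = -0.3409 / 0.7191 = -0.474

-0.474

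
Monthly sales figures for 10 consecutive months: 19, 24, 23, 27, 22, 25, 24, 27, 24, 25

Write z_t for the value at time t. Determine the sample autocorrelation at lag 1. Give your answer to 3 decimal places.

-0.220

Mean z̄ = (19 + 24 + 23 + 27 + 22 + 25 + 24 + 27 + 24 + 25)/10 = 24.0000
Numerator Σ_{t=1}^{9}(z_t−z̄)(z_{t+1}−z̄) = -11.0000
Denominator Σ(z_t−z̄)² = 50.0000
r_1 = -11.0000 / 50.0000 = -0.220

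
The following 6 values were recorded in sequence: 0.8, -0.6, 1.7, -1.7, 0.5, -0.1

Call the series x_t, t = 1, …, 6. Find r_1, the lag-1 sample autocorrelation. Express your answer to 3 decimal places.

-0.758

Mean x̄ = (0.8 − 0.6 + 1.7 − 1.7 + 0.5 − 0.1)/6 = 0.1000
Numerator Σ_{t=1}^{5}(x_t−x̄)(x_{t+1}−x̄) = -5.2900
Denominator Σ(x_t−x̄)² = 6.9800
r_1 = -5.2900 / 6.9800 = -0.758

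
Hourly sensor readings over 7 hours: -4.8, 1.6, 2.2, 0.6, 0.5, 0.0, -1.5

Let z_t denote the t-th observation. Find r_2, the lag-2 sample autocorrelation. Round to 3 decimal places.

-0.263

Mean z̄ = (-4.8 + 1.6 + 2.2 + 0.6 + 0.5 + 0.0 − 1.5)/7 = -0.2000
Deviations from mean: -4.6000, 1.8000, 2.4000, 0.8000, 0.7000, 0.2000, -1.3000
Σ(z_t−z̄)(z_{t+2}−z̄) = (-11.0400) + (1.4400) + (1.6800) + (0.1600) + (-0.9100) = -8.6700
Denominator Σ(z_t−z̄)² = 33.0200
r_2 = -8.6700 / 33.0200 = -0.263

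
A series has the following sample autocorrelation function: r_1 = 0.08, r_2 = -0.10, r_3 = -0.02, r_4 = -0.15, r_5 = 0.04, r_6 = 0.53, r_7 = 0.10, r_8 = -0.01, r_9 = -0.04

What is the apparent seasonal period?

The largest autocorrelation is r_6 = 0.53; the remaining lags stay at or below 0.10.
The dominant spike at lag 6 indicates a seasonal period of 6.

6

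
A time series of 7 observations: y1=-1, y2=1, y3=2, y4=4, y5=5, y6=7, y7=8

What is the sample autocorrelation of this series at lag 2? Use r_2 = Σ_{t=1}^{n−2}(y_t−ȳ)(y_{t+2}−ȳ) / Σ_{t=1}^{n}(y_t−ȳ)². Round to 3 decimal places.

0.182

Mean ȳ = (-1 + 1 + 2 + 4 + 5 + 7 + 8)/7 = 3.7143
Σ(y_t−ȳ)(y_{t+2}−ȳ) = (8.0816) + (-0.7755) + (-2.2041) + (0.9388) + (5.5102) = 11.5510
Denominator Σ(y_t−ȳ)² = 63.4286
r_2 = 11.5510 / 63.4286 = 0.182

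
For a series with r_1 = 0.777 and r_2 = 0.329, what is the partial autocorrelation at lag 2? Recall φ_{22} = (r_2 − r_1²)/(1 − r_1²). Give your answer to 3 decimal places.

-0.693

φ_{22} = (r_2 − r_1²) / (1 − r_1²)
r_1² = (0.777)² = 0.603729
Numerator = 0.329 − 0.6037 = -0.2747; denominator = 1 − 0.6037 = 0.3963
φ_{22} = -0.2747 / 0.3963 = -0.693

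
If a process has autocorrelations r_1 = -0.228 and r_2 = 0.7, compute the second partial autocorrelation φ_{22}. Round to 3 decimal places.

φ_{22} = (r_2 − r_1²) / (1 − r_1²)
r_1² = (-0.228)² = 0.051984
Numerator = 0.7 − 0.0520 = 0.6480; denominator = 1 − 0.0520 = 0.9480
φ_{22} = 0.6480 / 0.9480 = 0.684

0.684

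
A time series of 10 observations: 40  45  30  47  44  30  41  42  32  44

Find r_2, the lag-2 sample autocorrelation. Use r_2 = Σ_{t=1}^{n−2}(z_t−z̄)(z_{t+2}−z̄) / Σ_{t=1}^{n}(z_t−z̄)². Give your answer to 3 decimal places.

Mean z̄ = (40 + 45 + 30 + 47 + 44 + 30 + 41 + 42 + 32 + 44)/10 = 39.5000
Numerator Σ_{t=1}^{8}(z_t−z̄)(z_{t+2}−z̄) = -94.5000
Denominator Σ(z_t−z̄)² = 372.5000
r_2 = -94.5000 / 372.5000 = -0.254

-0.254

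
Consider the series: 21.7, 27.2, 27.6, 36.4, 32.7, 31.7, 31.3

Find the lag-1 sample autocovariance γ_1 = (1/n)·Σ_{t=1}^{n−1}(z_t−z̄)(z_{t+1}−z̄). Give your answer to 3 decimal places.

5.680

Mean z̄ = (21.7 + 27.2 + 27.6 + 36.4 + 32.7 + 31.7 + 31.3)/7 = 29.8000
Deviations: -8.1000, -2.6000, -2.2000, 6.6000, 2.9000, 1.9000, 1.5000
Σ_{t=1}^{6}(z_t−z̄)(z_{t+1}−z̄) = 39.7600
γ_1 = 39.7600 / 7 = 5.680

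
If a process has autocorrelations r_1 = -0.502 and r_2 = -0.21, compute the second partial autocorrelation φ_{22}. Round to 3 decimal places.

-0.618

φ_{22} = (r_2 − r_1²) / (1 − r_1²)
r_1² = (-0.502)² = 0.252004
Numerator = -0.21 − 0.2520 = -0.4620; denominator = 1 − 0.2520 = 0.7480
φ_{22} = -0.4620 / 0.7480 = -0.618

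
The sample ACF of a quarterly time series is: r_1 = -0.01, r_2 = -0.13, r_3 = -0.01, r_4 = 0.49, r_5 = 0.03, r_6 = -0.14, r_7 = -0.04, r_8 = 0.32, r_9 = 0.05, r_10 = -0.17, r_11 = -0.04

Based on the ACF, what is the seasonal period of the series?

The largest autocorrelation is r_4 = 0.49, with a weaker echo at lag 8 (0.32); the remaining lags stay at or below 0.05.
The dominant spike at lag 4 indicates a seasonal period of 4.

4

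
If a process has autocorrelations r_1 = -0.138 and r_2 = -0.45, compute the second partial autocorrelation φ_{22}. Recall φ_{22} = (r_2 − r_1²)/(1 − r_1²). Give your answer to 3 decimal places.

-0.478

φ_{22} = (r_2 − r_1²) / (1 − r_1²)
r_1² = (-0.138)² = 0.019044
Numerator = -0.45 − 0.0190 = -0.4690; denominator = 1 − 0.0190 = 0.9810
φ_{22} = -0.4690 / 0.9810 = -0.478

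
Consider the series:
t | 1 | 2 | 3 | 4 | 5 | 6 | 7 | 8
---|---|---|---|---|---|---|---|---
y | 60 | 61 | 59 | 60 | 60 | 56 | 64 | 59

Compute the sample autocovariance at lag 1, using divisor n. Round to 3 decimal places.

-2.627

Mean ȳ = (60 + 61 + 59 + 60 + 60 + 56 + 64 + 59)/8 = 59.8750
Deviations: 0.1250, 1.1250, -0.8750, 0.1250, 0.1250, -3.8750, 4.1250, -0.8750
Σ_{t=1}^{7}(y_t−ȳ)(y_{t+1}−ȳ) = -21.0156
γ_1 = -21.0156 / 8 = -2.627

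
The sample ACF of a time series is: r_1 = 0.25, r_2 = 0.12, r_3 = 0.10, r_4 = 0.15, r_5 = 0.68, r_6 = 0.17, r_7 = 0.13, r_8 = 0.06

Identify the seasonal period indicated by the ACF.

The largest autocorrelation is r_5 = 0.68; the remaining lags stay at or below 0.25. The elevated value at lag 1 (0.25), dropping to 0.12 at lag 2, reflects decaying short-term dependence rather than seasonality.
The dominant spike at lag 5 indicates a seasonal period of 5.

5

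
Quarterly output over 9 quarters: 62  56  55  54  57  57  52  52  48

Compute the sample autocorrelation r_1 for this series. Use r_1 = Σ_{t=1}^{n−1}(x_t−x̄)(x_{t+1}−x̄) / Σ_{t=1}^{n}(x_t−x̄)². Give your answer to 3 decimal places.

0.259

Mean x̄ = (62 + 56 + 55 + 54 + 57 + 57 + 52 + 52 + 48)/9 = 54.7778
Numerator Σ_{t=1}^{8}(x_t−x̄)(x_{t+1}−x̄) = 32.5062
Denominator Σ(x_t−x̄)² = 125.5556
r_1 = 32.5062 / 125.5556 = 0.259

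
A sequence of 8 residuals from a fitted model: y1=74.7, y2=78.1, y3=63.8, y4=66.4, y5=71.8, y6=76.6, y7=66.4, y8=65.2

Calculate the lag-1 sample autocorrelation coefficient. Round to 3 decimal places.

Mean ȳ = (74.7 + 78.1 + 63.8 + 66.4 + 71.8 + 76.6 + 66.4 + 65.2)/8 = 70.3750
Deviations from mean: 4.3250, 7.7250, -6.5750, -3.9750, 1.4250, 6.2250, -3.9750, -5.1750
Σ(y_t−ȳ)(y_{t+1}−ȳ) = (33.4106) + (-50.7919) + (26.1356) + (-5.6644) + (8.8706) + (-24.7444) + (20.5706) = 7.7869
Denominator Σ(y_t−ȳ)² = 220.7750
r_1 = 7.7869 / 220.7750 = 0.035

0.035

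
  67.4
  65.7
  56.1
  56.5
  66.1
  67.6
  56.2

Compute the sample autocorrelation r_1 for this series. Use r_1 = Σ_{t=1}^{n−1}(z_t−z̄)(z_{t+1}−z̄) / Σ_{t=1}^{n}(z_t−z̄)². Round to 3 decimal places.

-0.010

Mean z̄ = (67.4 + 65.7 + 56.1 + 56.5 + 66.1 + 67.6 + 56.2)/7 = 62.2286
Deviations from mean: 5.1714, 3.4714, -6.1286, -5.7286, 3.8714, 5.3714, -6.0286
Σ(z_t−z̄)(z_{t+1}−z̄) = (17.9522) + (-21.2749) + (35.1080) + (-22.1778) + (20.7951) + (-32.3820) = -1.9794
Denominator Σ(z_t−z̄)² = 189.3543
r_1 = -1.9794 / 189.3543 = -0.010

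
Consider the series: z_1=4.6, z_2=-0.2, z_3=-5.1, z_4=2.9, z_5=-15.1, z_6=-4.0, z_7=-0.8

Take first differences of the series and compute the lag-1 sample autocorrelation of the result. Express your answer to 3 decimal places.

-0.582

First differences Δz: -4.8, -4.9, 8.0, -18.0, 11.1, 3.2
Mean of differences = -0.9000
Numerator Σ(Δz_t−Δz̄)(Δz_{t+1}−Δz̄) = -328.1900
Denominator Σ(Δz_t−Δz̄)² = 563.6400
r_1(Δz) = -328.1900 / 563.6400 = -0.582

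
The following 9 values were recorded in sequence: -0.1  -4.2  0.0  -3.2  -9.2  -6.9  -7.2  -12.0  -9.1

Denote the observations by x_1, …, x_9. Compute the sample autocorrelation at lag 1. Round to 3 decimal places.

0.424

Mean x̄ = (-0.1 − 4.2 + 0.0 − 3.2 − 9.2 − 6.9 − 7.2 − 12.0 − 9.1)/9 = -5.7667
Numerator Σ_{t=1}^{8}(x_t−x̄)(x_{t+1}−x̄) = 59.1289
Denominator Σ(x_t−x̄)² = 139.5000
r_1 = 59.1289 / 139.5000 = 0.424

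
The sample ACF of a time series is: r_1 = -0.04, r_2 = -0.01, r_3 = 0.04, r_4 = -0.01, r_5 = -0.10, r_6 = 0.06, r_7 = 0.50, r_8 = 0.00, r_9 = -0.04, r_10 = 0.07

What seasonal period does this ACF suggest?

7

The largest autocorrelation is r_7 = 0.50; the remaining lags stay at or below 0.07.
The dominant spike at lag 7 indicates a seasonal period of 7.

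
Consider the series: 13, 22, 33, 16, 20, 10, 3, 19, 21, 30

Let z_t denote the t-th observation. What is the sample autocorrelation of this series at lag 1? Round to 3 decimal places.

0.187

Mean z̄ = (13 + 22 + 33 + 16 + 20 + 10 + 3 + 19 + 21 + 30)/10 = 18.7000
Numerator Σ_{t=1}^{9}(z_t−z̄)(z_{t+1}−z̄) = 133.5100
Denominator Σ(z_t−z̄)² = 712.1000
r_1 = 133.5100 / 712.1000 = 0.187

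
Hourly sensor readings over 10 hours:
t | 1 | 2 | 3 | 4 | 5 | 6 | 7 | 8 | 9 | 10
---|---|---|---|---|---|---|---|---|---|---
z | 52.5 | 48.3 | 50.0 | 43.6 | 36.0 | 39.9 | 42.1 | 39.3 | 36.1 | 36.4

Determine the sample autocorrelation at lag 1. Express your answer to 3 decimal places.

0.551

Mean z̄ = (52.5 + 48.3 + 50.0 + 43.6 + 36.0 + 39.9 + 42.1 + 39.3 + 36.1 + 36.4)/10 = 42.4200
Numerator Σ_{t=1}^{9}(z_t−z̄)(z_{t+1}−z̄) = 180.9576
Denominator Σ(z_t−z̄)² = 328.6160
r_1 = 180.9576 / 328.6160 = 0.551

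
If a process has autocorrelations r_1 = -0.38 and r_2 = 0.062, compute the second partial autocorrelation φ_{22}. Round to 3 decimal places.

φ_{22} = (r_2 − r_1²) / (1 − r_1²)
r_1² = (-0.38)² = 0.1444
Numerator = 0.062 − 0.1444 = -0.0824; denominator = 1 − 0.1444 = 0.8556
φ_{22} = -0.0824 / 0.8556 = -0.096

-0.096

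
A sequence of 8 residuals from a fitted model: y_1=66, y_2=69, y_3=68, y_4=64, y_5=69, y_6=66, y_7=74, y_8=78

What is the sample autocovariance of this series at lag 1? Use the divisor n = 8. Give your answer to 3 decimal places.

4.492

Mean ȳ = (66 + 69 + 68 + 64 + 69 + 66 + 74 + 78)/8 = 69.2500
Deviations: -3.2500, -0.2500, -1.2500, -5.2500, -0.2500, -3.2500, 4.7500, 8.7500
Σ_{t=1}^{7}(y_t−ȳ)(y_{t+1}−ȳ) = 35.9375
γ_1 = 35.9375 / 8 = 4.492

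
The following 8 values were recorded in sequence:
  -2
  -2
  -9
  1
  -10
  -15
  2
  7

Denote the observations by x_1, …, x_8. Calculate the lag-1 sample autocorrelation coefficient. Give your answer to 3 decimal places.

Mean x̄ = (-2 − 2 − 9 + 1 − 10 − 15 + 2 + 7)/8 = -3.5000
Deviations from mean: 1.5000, 1.5000, -5.5000, 4.5000, -6.5000, -11.5000, 5.5000, 10.5000
Numerator Σ_{t=1}^{7}(x_t−x̄)(x_{t+1}−x̄) = 9.2500
Denominator Σ(x_t−x̄)² = 370.0000
r_1 = 9.2500 / 370.0000 = 0.025

0.025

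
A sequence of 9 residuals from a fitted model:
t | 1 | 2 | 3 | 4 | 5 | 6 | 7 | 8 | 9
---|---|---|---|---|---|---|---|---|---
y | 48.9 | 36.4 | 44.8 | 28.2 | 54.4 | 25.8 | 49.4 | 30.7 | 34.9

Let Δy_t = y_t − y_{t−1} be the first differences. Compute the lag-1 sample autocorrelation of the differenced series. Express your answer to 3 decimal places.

-0.907

First differences Δy: -12.5, 8.4, -16.6, 26.2, -28.6, 23.6, -18.7, 4.2
Mean of differences = -1.7500
Numerator Σ(Δy_t−Δȳ)(Δy_{t+1}−Δȳ) = -2636.5375
Denominator Σ(Δy_t−Δȳ)² = 2906.5600
r_1(Δy) = -2636.5375 / 2906.5600 = -0.907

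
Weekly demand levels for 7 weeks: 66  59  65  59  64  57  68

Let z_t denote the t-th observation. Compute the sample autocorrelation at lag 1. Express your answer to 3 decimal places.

-0.690

Mean z̄ = (66 + 59 + 65 + 59 + 64 + 57 + 68)/7 = 62.5714
Deviations from mean: 3.4286, -3.5714, 2.4286, -3.5714, 1.4286, -5.5714, 5.4286
Numerator Σ_{t=1}^{6}(z_t−z̄)(z_{t+1}−z̄) = -72.8980
Denominator Σ(z_t−z̄)² = 105.7143
r_1 = -72.8980 / 105.7143 = -0.690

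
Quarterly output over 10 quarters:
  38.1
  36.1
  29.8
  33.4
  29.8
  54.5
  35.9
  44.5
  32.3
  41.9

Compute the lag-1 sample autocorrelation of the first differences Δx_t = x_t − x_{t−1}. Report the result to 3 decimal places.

First differences Δx: -2.0, -6.3, 3.6, -3.6, 24.7, -18.6, 8.6, -12.2, 9.6
Mean of differences = 0.4222
Numerator Σ(Δx_t−Δx̄)(Δx_{t+1}−Δx̄) = -951.9538
Denominator Σ(Δx_t−Δx̄)² = 1339.0156
r_1(Δx) = -951.9538 / 1339.0156 = -0.711

-0.711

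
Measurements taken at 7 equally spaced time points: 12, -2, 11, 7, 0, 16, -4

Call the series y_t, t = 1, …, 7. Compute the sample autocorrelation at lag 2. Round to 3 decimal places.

0.171

Mean ȳ = (12 − 2 + 11 + 7 + 0 + 16 − 4)/7 = 5.7143
Deviations from mean: 6.2857, -7.7143, 5.2857, 1.2857, -5.7143, 10.2857, -9.7143
Σ(y_t−ȳ)(y_{t+2}−ȳ) = (33.2245) + (-9.9184) + (-30.2041) + (13.2245) + (55.5102) = 61.8367
Denominator Σ(y_t−ȳ)² = 361.4286
r_2 = 61.8367 / 361.4286 = 0.171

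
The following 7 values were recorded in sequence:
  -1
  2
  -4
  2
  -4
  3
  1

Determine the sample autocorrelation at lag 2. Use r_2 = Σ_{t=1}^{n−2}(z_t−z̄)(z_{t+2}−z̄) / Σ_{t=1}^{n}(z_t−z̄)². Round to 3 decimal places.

Mean z̄ = (-1 + 2 − 4 + 2 − 4 + 3 + 1)/7 = -0.1429
Numerator Σ_{t=1}^{5}(z_t−z̄)(z_{t+2}−z̄) = 25.1020
Denominator Σ(z_t−z̄)² = 50.8571
r_2 = 25.1020 / 50.8571 = 0.494

0.494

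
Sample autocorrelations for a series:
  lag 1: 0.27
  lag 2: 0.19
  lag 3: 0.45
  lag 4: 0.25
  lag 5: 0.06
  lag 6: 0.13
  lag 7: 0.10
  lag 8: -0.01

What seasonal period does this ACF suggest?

The largest autocorrelation is r_3 = 0.45; the remaining lags stay at or below 0.27. The elevated value at lag 1 (0.27), dropping to 0.19 at lag 2, reflects decaying short-term dependence rather than seasonality.
The dominant spike at lag 3 indicates a seasonal period of 3.

3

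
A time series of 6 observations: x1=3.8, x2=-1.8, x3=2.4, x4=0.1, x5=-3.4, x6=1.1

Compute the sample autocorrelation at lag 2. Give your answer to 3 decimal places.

-0.008

Mean x̄ = (3.8 − 1.8 + 2.4 + 0.1 − 3.4 + 1.1)/6 = 0.3667
Numerator Σ_{t=1}^{4}(x_t−x̄)(x_{t+2}−x̄) = -0.2956
Denominator Σ(x_t−x̄)² = 35.4133
r_2 = -0.2956 / 35.4133 = -0.008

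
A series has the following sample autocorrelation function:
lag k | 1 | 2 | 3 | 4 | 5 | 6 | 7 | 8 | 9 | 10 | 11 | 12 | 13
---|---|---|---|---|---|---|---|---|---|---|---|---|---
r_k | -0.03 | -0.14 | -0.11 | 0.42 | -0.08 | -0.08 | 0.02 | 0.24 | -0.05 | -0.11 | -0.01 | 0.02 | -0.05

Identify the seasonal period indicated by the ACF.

4

The largest autocorrelation is r_4 = 0.42, with a weaker echo at lag 8 (0.24); the remaining lags stay at or below 0.02.
The dominant spike at lag 4 indicates a seasonal period of 4.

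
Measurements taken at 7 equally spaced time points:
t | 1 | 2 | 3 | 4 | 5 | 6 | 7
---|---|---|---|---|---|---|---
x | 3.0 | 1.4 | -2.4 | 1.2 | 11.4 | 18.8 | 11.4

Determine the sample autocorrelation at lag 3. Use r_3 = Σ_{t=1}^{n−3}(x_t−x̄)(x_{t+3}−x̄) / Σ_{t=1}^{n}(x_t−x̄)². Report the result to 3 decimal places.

Mean x̄ = (3.0 + 1.4 − 2.4 + 1.2 + 11.4 + 18.8 + 11.4)/7 = 6.4000
Deviations from mean: -3.4000, -5.0000, -8.8000, -5.2000, 5.0000, 12.4000, 5.0000
Σ(x_t−x̄)(x_{t+3}−x̄) = (17.6800) + (-25.0000) + (-109.1200) + (-26.0000) = -142.4400
Denominator Σ(x_t−x̄)² = 344.8000
r_3 = -142.4400 / 344.8000 = -0.413

-0.413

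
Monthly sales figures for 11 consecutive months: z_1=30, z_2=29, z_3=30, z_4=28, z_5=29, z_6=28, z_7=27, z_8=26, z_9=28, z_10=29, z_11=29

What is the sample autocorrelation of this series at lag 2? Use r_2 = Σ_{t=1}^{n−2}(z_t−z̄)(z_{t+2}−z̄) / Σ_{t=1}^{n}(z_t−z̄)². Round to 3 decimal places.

0.176

Mean z̄ = (30 + 29 + 30 + 28 + 29 + 28 + 27 + 26 + 28 + 29 + 29)/11 = 28.4545
Numerator Σ_{t=1}^{9}(z_t−z̄)(z_{t+2}−z̄) = 2.5868
Denominator Σ(z_t−z̄)² = 14.7273
r_2 = 2.5868 / 14.7273 = 0.176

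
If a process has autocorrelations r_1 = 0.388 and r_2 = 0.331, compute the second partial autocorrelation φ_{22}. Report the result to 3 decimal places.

φ_{22} = (r_2 − r_1²) / (1 − r_1²)
r_1² = (0.388)² = 0.150544
Numerator = 0.331 − 0.1505 = 0.1805; denominator = 1 − 0.1505 = 0.8495
φ_{22} = 0.1805 / 0.8495 = 0.212

0.212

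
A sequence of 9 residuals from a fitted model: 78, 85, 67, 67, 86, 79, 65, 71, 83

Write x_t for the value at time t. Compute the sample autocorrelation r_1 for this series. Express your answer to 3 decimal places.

Mean x̄ = (78 + 85 + 67 + 67 + 86 + 79 + 65 + 71 + 83)/9 = 75.6667
Numerator Σ_{t=1}^{8}(x_t−x̄)(x_{t+1}−x̄) = -59.1111
Denominator Σ(x_t−x̄)² = 550.0000
r_1 = -59.1111 / 550.0000 = -0.107

-0.107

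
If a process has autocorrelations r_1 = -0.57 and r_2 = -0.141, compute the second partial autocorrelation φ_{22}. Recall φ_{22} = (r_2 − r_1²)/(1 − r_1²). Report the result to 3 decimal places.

φ_{22} = (r_2 − r_1²) / (1 − r_1²)
r_1² = (-0.57)² = 0.3249
Numerator = -0.141 − 0.3249 = -0.4659; denominator = 1 − 0.3249 = 0.6751
φ_{22} = -0.4659 / 0.6751 = -0.690

-0.690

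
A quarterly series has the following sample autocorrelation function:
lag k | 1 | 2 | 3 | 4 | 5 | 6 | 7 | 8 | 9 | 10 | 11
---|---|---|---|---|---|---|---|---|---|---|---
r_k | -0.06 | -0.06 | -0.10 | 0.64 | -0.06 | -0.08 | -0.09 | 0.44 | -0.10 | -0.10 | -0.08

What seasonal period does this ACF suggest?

4

The largest autocorrelation is r_4 = 0.64, with a weaker echo at lag 8 (0.44); the remaining lags stay at or below -0.06.
The dominant spike at lag 4 indicates a seasonal period of 4.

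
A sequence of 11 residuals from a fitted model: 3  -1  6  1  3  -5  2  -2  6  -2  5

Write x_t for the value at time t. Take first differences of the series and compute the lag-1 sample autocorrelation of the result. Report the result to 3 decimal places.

First differences Δx: -4, 7, -5, 2, -8, 7, -4, 8, -8, 7
Mean of differences = 0.2000
Numerator Σ(Δx_t−Δx̄)(Δx_{t+1}−Δx̄) = -324.8400
Denominator Σ(Δx_t−Δx̄)² = 399.6000
r_1(Δx) = -324.8400 / 399.6000 = -0.813

-0.813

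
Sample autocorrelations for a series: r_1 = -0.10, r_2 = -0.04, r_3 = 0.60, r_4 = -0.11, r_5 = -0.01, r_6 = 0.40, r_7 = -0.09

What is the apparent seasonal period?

3

The largest autocorrelation is r_3 = 0.60, with a weaker echo at lag 6 (0.40); the remaining lags stay at or below -0.01.
The dominant spike at lag 3 indicates a seasonal period of 3.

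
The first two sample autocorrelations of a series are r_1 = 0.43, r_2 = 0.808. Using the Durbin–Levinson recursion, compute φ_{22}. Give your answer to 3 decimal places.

0.764

φ_{22} = (r_2 − r_1²) / (1 − r_1²)
r_1² = (0.43)² = 0.1849
Numerator = 0.808 − 0.1849 = 0.6231; denominator = 1 − 0.1849 = 0.8151
φ_{22} = 0.6231 / 0.8151 = 0.764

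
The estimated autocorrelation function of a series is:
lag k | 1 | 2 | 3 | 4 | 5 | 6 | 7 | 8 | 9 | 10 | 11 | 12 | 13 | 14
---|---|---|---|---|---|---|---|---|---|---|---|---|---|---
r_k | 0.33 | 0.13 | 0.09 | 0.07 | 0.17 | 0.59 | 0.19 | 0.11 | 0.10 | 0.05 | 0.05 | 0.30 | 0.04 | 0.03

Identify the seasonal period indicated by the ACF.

6

The largest autocorrelation is r_6 = 0.59; the remaining lags stay at or below 0.33. The elevated value at lag 1 (0.33), dropping to 0.13 at lag 2, reflects decaying short-term dependence rather than seasonality.
The dominant spike at lag 6 indicates a seasonal period of 6.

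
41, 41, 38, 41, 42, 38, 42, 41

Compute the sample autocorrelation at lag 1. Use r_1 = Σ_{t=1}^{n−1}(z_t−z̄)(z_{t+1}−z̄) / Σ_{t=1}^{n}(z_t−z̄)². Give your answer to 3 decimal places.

Mean z̄ = (41 + 41 + 38 + 41 + 42 + 38 + 42 + 41)/8 = 40.5000
Σ(z_t−z̄)(z_{t+1}−z̄) = (0.2500) + (-1.2500) + (-1.2500) + (0.7500) + (-3.7500) + (-3.7500) + (0.7500) = -8.2500
Denominator Σ(z_t−z̄)² = 18.0000
r_1 = -8.2500 / 18.0000 = -0.458

-0.458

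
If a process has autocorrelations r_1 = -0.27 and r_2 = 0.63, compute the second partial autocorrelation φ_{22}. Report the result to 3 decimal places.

0.601

φ_{22} = (r_2 − r_1²) / (1 − r_1²)
r_1² = (-0.27)² = 0.0729
Numerator = 0.63 − 0.0729 = 0.5571; denominator = 1 − 0.0729 = 0.9271
φ_{22} = 0.5571 / 0.9271 = 0.601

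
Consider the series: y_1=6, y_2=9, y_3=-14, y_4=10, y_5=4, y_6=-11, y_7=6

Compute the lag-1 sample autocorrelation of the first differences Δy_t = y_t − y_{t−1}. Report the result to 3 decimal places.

First differences Δy: 3, -23, 24, -6, -15, 17
Mean of differences = 0.0000
Numerator Σ(Δy_t−Δȳ)(Δy_{t+1}−Δȳ) = -930.0000
Denominator Σ(Δy_t−Δȳ)² = 1664.0000
r_1(Δy) = -930.0000 / 1664.0000 = -0.559

-0.559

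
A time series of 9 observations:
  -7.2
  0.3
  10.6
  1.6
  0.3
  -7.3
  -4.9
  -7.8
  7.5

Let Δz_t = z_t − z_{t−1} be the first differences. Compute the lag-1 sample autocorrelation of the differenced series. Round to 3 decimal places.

First differences Δz: 7.5, 10.3, -9.0, -1.3, -7.6, 2.4, -2.9, 15.3
Mean of differences = 1.8375
Numerator Σ(Δz_t−Δz̄)(Δz_{t+1}−Δz̄) = -51.9327
Denominator Σ(Δz_t−Δz̄)² = 524.0388
r_1(Δz) = -51.9327 / 524.0388 = -0.099

-0.099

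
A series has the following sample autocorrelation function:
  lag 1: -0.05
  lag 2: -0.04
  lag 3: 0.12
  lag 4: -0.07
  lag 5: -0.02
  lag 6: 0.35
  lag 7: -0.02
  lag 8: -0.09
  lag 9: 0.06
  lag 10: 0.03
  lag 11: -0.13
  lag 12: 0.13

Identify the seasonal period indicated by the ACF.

The largest autocorrelation is r_6 = 0.35; the remaining lags stay at or below 0.13.
The dominant spike at lag 6 indicates a seasonal period of 6.

6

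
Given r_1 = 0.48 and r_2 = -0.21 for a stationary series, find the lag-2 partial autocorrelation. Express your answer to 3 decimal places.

-0.572

φ_{22} = (r_2 − r_1²) / (1 − r_1²)
r_1² = (0.48)² = 0.2304
Numerator = -0.21 − 0.2304 = -0.4404; denominator = 1 − 0.2304 = 0.7696
φ_{22} = -0.4404 / 0.7696 = -0.572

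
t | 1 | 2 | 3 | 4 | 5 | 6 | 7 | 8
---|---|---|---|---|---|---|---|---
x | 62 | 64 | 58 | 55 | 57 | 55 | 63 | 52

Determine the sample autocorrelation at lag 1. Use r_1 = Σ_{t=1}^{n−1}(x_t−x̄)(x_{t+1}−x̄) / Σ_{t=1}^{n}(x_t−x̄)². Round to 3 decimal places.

-0.122

Mean x̄ = (62 + 64 + 58 + 55 + 57 + 55 + 63 + 52)/8 = 58.2500
Deviations from mean: 3.7500, 5.7500, -0.2500, -3.2500, -1.2500, -3.2500, 4.7500, -6.2500
Σ(x_t−x̄)(x_{t+1}−x̄) = (21.5625) + (-1.4375) + (0.8125) + (4.0625) + (4.0625) + (-15.4375) + (-29.6875) = -16.0625
Denominator Σ(x_t−x̄)² = 131.5000
r_1 = -16.0625 / 131.5000 = -0.122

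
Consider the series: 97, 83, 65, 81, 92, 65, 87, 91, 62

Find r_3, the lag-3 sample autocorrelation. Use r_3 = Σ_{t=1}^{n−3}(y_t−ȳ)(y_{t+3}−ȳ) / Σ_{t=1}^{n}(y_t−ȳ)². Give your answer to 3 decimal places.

Mean ȳ = (97 + 83 + 65 + 81 + 92 + 65 + 87 + 91 + 62)/9 = 80.3333
Numerator Σ_{t=1}^{6}(y_t−ȳ)(y_{t+3}−ȳ) = 687.3333
Denominator Σ(y_t−ȳ)² = 1386.0000
r_3 = 687.3333 / 1386.0000 = 0.496

0.496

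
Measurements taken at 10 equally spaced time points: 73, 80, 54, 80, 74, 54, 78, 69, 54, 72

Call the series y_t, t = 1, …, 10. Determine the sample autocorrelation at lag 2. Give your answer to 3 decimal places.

-0.258

Mean ȳ = (73 + 80 + 54 + 80 + 74 + 54 + 78 + 69 + 54 + 72)/10 = 68.8000
Numerator Σ_{t=1}^{8}(y_t−ȳ)(y_{t+2}−ȳ) = -270.0800
Denominator Σ(y_t−ȳ)² = 1047.6000
r_2 = -270.0800 / 1047.6000 = -0.258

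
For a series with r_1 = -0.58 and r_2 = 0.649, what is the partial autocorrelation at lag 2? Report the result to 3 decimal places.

0.471

φ_{22} = (r_2 − r_1²) / (1 − r_1²)
r_1² = (-0.58)² = 0.3364
Numerator = 0.649 − 0.3364 = 0.3126; denominator = 1 − 0.3364 = 0.6636
φ_{22} = 0.3126 / 0.6636 = 0.471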